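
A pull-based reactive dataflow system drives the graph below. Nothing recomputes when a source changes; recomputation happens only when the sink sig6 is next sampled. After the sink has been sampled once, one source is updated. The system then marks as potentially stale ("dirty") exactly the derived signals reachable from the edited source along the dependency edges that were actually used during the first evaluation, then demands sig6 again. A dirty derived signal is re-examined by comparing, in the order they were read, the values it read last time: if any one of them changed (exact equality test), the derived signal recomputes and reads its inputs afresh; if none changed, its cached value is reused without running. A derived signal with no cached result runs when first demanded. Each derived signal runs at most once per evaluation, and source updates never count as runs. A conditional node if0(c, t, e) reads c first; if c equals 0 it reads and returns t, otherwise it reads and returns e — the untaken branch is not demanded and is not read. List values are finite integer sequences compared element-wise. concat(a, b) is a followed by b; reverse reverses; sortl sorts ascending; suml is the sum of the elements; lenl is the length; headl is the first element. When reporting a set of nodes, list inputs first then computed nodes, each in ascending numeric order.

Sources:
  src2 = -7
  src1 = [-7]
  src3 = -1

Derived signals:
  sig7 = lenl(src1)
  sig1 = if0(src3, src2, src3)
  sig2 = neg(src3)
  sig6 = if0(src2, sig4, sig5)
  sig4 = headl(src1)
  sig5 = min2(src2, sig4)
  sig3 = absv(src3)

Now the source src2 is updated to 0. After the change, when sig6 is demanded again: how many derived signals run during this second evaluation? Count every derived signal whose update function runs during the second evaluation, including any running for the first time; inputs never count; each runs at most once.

First evaluation (everything demanded from the output):
  sig4 = headl([-7]) = -7
  sig5 = min2(-7, -7) = -7
  sig6 = if0(src2=-7 -> else branch sig5) = -7

Propagation after the edit:
  sig5: marked dirty but never re-examined — demand shifted away from it.
  sig6: runs — src2 -7->0; result -7 (same value as before).

Key observation: a condition flipped, so demand moved to the other branch — sig5 is never re-examined.

Derived signals that run: sig6 — 1 in total.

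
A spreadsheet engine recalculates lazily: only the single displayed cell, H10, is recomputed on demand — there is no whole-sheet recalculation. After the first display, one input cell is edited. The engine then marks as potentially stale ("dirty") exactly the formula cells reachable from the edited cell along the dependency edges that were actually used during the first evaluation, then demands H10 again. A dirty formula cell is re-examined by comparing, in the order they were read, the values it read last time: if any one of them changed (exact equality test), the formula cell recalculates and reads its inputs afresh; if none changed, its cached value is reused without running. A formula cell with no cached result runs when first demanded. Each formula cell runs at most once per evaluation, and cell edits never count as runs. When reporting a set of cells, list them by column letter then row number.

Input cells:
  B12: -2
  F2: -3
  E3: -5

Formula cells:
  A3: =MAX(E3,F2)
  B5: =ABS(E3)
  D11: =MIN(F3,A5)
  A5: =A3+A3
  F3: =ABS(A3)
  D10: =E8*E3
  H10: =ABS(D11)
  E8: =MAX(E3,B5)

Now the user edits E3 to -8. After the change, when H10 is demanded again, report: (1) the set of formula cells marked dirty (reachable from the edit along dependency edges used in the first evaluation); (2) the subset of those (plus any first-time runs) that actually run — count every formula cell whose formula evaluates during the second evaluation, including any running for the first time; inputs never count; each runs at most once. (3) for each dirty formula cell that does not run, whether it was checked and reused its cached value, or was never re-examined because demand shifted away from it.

Marked dirty: A3, A5, D11, F3, H10.
Formula cells that run: A3 — 1 in total.
Checked but reused from cache: A5, D11, F3, H10.
Key observation: the change is absorbed at A3 — it re-runs but produces the same value, and the output's value is unchanged.

First evaluation (everything demanded from the output):
  A3 = MAX(-5, -3) = -3
  A5 = -3 + -3 = -6
  F3 = ABS(-3) = 3
  D11 = MIN(3, -6) = -6
  H10 = ABS(-6) = 6

Propagation after the edit:
  A3: runs — E3 -5->-8; result -3 (same value as before).
  A5: checked — values it read are unchanged (A3 unchanged, A3 unchanged); reused cached -6 without running.
  F3: checked — values it read are unchanged (A3 unchanged); reused cached 3 without running.
  D11: checked — values it read are unchanged (F3 unchanged, A5 unchanged); reused cached -6 without running.
  H10: checked — values it read are unchanged (D11 unchanged); reused cached 6 without running.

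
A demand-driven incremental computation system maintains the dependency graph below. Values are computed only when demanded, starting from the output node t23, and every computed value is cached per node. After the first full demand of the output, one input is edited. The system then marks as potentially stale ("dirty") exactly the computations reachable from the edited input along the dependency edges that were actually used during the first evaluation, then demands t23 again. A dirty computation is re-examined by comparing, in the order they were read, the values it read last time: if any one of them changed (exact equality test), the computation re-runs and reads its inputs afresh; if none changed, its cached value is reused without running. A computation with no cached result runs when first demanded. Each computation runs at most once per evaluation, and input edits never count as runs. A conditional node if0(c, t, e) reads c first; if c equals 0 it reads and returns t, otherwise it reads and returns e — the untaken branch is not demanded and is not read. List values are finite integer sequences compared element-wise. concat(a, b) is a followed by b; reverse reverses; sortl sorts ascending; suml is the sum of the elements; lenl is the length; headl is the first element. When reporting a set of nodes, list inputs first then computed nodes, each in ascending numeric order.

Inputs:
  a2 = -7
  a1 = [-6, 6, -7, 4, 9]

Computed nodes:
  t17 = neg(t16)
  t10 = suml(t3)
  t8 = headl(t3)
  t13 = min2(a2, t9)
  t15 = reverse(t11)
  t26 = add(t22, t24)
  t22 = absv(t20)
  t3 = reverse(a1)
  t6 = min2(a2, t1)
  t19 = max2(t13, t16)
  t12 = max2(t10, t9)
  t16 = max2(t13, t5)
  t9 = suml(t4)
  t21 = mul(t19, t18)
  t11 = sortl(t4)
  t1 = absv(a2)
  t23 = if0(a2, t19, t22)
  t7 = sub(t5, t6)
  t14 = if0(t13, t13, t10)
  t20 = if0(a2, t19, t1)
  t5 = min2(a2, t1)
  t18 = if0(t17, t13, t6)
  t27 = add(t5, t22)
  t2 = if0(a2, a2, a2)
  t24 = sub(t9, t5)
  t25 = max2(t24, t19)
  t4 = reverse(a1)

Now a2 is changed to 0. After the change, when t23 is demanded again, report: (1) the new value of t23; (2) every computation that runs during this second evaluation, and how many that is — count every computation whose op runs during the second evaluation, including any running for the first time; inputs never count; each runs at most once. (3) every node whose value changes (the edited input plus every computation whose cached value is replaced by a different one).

First evaluation (everything demanded from the output):
  t1 = absv(-7) = 7
  t20 = if0(a2=-7 -> else branch t1) = 7
  t22 = absv(7) = 7
  t23 = if0(a2=-7 -> else branch t22) = 7

Propagation after the edit:
  t1: runs — a2 -7->0; result 0.
  t4: demanded for the first time — runs, produces [9, 4, -7, 6, -6].
  t5: demanded for the first time — runs, produces 0.
  t9: demanded for the first time — runs, produces 6.
  t13: demanded for the first time — runs, produces 0.
  t16: demanded for the first time — runs, produces 0.
  t19: demanded for the first time — runs, produces 0.
  t20: marked dirty but never re-examined — demand shifted away from it.
  t22: marked dirty but never re-examined — demand shifted away from it.
  t23: runs — a2 -7->0; result 0.

Key observation: a condition flipped, so demand moved to the other branch — t20, t22 are never re-examined.

New value of t23: 0.
Computations that run: t1, t4, t5, t9, t13, t16, t19, t23 — 8 in total.
Values that change: a2, t1, t23.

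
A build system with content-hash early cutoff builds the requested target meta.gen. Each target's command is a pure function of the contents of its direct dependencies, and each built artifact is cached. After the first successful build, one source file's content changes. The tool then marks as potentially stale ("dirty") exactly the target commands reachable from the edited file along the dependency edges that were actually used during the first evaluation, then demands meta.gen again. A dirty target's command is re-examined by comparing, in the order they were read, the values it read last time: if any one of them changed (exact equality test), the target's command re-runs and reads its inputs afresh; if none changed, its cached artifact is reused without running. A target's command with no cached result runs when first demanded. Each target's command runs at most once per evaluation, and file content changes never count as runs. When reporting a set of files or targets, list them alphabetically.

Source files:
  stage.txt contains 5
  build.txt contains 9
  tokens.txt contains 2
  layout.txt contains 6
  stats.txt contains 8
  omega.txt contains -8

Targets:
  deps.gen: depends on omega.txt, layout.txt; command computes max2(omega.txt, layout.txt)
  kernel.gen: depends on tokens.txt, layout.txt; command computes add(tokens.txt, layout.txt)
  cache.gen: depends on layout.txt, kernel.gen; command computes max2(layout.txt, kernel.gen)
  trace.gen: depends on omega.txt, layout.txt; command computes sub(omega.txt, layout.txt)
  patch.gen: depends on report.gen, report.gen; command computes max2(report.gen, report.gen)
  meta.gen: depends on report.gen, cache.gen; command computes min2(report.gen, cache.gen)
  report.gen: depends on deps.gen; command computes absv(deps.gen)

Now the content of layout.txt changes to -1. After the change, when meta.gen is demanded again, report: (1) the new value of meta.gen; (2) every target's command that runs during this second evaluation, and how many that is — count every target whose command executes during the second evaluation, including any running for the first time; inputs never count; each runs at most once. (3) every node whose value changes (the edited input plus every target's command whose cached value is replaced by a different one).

First evaluation (everything demanded from the output):
  deps.gen = max2(-8, 6) = 6
  kernel.gen = add(2, 6) = 8
  cache.gen = max2(6, 8) = 8
  report.gen = absv(6) = 6
  meta.gen = min2(6, 8) = 6

Propagation after the edit:
  deps.gen: runs — layout.txt 6->-1; result -1.
  kernel.gen: runs — layout.txt 6->-1; result 1.
  cache.gen: runs — layout.txt 6->-1; kernel.gen 8->1; result 1.
  report.gen: runs — deps.gen 6->-1; result 1.
  meta.gen: runs — report.gen 6->1; cache.gen 8->1; result 1.

New value of meta.gen: 1.
Target commands that run: cache.gen, deps.gen, kernel.gen, meta.gen, report.gen — 5 in total.
Values that change: cache.gen, deps.gen, kernel.gen, layout.txt, meta.gen, report.gen.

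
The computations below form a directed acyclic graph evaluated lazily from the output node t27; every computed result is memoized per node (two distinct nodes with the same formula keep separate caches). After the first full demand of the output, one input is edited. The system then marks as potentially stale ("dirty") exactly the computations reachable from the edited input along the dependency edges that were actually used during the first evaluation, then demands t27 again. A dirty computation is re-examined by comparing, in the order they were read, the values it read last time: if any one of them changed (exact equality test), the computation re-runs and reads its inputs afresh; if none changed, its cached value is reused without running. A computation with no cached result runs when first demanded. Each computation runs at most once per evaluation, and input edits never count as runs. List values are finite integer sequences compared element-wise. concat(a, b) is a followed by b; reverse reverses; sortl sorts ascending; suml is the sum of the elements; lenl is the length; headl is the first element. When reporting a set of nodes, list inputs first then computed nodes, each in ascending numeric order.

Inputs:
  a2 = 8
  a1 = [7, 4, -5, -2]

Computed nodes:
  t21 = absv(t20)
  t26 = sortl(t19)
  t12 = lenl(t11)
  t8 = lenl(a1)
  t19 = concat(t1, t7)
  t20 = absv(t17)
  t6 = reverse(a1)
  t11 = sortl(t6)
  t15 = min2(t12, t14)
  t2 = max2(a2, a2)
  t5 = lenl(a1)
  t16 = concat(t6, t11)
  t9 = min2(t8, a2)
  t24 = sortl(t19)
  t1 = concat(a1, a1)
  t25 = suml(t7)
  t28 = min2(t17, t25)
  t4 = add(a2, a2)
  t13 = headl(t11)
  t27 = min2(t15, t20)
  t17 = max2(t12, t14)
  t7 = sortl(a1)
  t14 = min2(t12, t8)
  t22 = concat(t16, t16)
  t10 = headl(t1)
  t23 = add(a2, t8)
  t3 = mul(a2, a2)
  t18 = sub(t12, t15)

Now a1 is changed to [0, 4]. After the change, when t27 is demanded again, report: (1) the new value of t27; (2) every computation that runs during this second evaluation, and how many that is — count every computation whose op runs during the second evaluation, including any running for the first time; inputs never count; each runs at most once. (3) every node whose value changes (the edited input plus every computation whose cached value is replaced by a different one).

First demand of the output computes:
  t6 = reverse([7, 4, -5, -2]) = [-2, -5, 4, 7]
  t8 = lenl([7, 4, -5, -2]) = 4
  t11 = sortl([-2, -5, 4, 7]) = [-5, -2, 4, 7]
  t12 = lenl([-5, -2, 4, 7]) = 4
  t14 = min2(4, 4) = 4
  t15 = min2(4, 4) = 4
  t17 = max2(4, 4) = 4
  t20 = absv(4) = 4
  t27 = min2(4, 4) = 4

After the edit, cleaning proceeds:
  t6: a read changed (a1 [7, 4, -5, -2]->[0, 4]) — executes, giving [4, 0].
  t8: a read changed (a1 [7, 4, -5, -2]->[0, 4]) — executes, giving 2.
  t11: a read changed (t6 [-2, -5, 4, 7]->[4, 0]) — executes, giving [0, 4].
  t12: a read changed (t11 [-5, -2, 4, 7]->[0, 4]) — executes, giving 2.
  t14: a read changed (t12 4->2; t8 4->2) — executes, giving 2.
  t15: a read changed (t12 4->2; t14 4->2) — executes, giving 2.
  t17: a read changed (t12 4->2; t14 4->2) — executes, giving 2.
  t20: a read changed (t17 4->2) — executes, giving 2.
  t27: a read changed (t15 4->2; t20 4->2) — executes, giving 2.

Demanding t27 again yields 2.
9 computations run: t6, t8, t11, t12, t14, t15, t17, t20, t27.
The nodes whose values change: a1, t6, t8, t11, t12, t14, t15, t17, t20, t27.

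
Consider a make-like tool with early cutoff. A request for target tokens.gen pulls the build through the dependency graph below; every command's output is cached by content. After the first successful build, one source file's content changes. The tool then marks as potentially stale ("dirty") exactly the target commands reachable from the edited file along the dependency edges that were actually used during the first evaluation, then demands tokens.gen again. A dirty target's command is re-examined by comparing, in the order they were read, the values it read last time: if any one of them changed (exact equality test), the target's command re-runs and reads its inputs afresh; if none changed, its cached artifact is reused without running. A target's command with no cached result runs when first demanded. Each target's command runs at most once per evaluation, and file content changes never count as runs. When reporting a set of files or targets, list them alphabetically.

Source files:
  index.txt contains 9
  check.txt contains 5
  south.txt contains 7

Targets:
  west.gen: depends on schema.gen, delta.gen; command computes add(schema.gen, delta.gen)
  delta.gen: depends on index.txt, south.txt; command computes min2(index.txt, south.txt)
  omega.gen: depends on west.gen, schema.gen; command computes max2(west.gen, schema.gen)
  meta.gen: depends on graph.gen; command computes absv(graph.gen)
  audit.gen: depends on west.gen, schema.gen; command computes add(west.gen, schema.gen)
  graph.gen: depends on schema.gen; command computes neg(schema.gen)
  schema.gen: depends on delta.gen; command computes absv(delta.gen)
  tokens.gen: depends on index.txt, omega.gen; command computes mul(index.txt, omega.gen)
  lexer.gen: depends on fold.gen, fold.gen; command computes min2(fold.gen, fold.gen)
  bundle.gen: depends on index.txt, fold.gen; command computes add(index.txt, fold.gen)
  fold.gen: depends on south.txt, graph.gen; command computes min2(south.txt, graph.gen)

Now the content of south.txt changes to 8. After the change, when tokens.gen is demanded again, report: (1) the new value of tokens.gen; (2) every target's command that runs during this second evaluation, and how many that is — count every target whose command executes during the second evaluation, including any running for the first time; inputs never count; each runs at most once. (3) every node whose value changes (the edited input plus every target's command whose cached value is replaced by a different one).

First demand of the output computes:
  delta.gen = min2(9, 7) = 7
  schema.gen = absv(7) = 7
  west.gen = add(7, 7) = 14
  omega.gen = max2(14, 7) = 14
  tokens.gen = mul(9, 14) = 126

After the edit, cleaning proceeds:
  delta.gen: a read changed (south.txt 7->8) — executes, giving 8.
  schema.gen: a read changed (delta.gen 7->8) — executes, giving 8.
  west.gen: a read changed (schema.gen 7->8; delta.gen 7->8) — executes, giving 16.
  omega.gen: a read changed (west.gen 14->16; schema.gen 7->8) — executes, giving 16.
  tokens.gen: a read changed (omega.gen 14->16) — executes, giving 144.

Demanding tokens.gen again yields 144.
5 target commands run: delta.gen, omega.gen, schema.gen, tokens.gen, west.gen.
The nodes whose values change: delta.gen, omega.gen, schema.gen, south.txt, tokens.gen, west.gen.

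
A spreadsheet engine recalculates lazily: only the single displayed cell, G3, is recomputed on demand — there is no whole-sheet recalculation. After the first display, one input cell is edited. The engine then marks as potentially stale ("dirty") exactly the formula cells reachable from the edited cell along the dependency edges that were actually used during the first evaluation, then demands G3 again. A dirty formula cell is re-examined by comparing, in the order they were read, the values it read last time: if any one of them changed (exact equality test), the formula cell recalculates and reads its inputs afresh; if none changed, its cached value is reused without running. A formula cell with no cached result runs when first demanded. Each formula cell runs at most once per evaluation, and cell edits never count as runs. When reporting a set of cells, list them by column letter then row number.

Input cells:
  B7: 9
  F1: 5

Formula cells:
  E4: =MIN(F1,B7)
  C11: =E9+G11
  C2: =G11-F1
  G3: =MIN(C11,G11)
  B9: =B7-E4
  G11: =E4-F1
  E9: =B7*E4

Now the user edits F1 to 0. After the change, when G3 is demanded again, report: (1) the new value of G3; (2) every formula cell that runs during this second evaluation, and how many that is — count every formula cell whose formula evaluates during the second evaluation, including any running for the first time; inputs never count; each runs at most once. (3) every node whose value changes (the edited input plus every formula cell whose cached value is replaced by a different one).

New value of G3: 0.
Formula cells that run: C11, E4, E9, G3, G11 — 5 in total.
Values that change: C11, E4, E9, F1.

First evaluation (everything demanded from the output):
  E4 = MIN(5, 9) = 5
  E9 = 9 * 5 = 45
  G11 = 5 - 5 = 0
  C11 = 45 + 0 = 45
  G3 = MIN(45, 0) = 0

Propagation after the edit:
  E4: runs — F1 5->0; result 0.
  E9: runs — E4 5->0; result 0.
  G11: runs — E4 5->0; F1 5->0; result 0 (same value as before).
  C11: runs — E9 45->0; result 0.
  G3: runs — C11 45->0; result 0 (same value as before).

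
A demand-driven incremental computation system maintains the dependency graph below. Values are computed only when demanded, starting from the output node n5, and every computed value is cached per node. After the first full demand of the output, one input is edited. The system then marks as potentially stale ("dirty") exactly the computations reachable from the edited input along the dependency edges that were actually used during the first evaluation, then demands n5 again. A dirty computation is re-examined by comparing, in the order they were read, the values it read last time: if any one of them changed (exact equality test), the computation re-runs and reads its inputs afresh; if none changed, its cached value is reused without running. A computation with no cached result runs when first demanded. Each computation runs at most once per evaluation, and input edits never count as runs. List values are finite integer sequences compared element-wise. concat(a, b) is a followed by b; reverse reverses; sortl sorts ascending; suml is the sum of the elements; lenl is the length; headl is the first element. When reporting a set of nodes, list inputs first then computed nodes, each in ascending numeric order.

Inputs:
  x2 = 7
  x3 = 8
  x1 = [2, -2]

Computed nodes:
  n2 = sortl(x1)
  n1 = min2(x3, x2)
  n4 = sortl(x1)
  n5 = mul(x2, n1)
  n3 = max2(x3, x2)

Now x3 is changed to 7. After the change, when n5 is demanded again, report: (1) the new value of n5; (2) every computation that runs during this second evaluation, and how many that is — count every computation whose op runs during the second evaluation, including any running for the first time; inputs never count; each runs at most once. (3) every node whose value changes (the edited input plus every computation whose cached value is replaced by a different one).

New value of n5: 49.
Computations that run: n1 — 1 in total.
Values that change: x3.
Key observation: the change is absorbed at n1 — it re-runs but produces the same value, and the output's value is unchanged.

First evaluation (everything demanded from the output):
  n1 = min2(8, 7) = 7
  n5 = mul(7, 7) = 49

Propagation after the edit:
  n1: runs — x3 8->7; result 7 (same value as before).
  n5: checked — values it read are unchanged (x2 unchanged, n1 unchanged); reused cached 49 without running.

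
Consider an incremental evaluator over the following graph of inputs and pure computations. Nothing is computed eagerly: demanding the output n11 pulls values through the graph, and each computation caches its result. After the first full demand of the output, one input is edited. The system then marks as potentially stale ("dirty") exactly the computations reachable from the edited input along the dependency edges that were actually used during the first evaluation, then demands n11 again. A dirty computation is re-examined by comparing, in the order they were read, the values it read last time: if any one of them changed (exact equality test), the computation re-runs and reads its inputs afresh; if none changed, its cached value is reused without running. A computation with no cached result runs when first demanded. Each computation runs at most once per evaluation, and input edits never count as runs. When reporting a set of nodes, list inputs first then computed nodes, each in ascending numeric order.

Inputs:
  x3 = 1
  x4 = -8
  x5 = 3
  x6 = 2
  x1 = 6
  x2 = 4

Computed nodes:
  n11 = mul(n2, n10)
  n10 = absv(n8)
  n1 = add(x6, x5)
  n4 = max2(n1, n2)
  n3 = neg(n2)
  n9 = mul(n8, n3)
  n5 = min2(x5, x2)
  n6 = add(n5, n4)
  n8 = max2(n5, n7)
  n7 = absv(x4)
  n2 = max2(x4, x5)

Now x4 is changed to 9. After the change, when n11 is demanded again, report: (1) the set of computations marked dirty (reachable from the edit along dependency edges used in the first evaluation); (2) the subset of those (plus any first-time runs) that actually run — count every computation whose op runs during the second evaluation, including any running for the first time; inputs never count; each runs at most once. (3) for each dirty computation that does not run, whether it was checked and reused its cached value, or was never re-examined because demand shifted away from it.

Initial pass — values computed on the first demand:
  n2 = max2(-8, 3) = 3
  n5 = min2(3, 4) = 3
  n7 = absv(-8) = 8
  n8 = max2(3, 8) = 8
  n10 = absv(8) = 8
  n11 = mul(3, 8) = 24

Second demand — change propagation:
  n2: re-runs because x4 -8->9; new result 9.
  n7: re-runs because x4 -8->9; new result 9.
  n8: re-runs because n7 8->9; new result 9.
  n10: re-runs because n8 8->9; new result 9.
  n11: re-runs because n2 3->9; n10 8->9; new result 81.

Dirty set: n2, n7, n8, n10, n11.
Run set: n2, n7, n8, n10, n11 (5 run).
All dirty computations ended up running.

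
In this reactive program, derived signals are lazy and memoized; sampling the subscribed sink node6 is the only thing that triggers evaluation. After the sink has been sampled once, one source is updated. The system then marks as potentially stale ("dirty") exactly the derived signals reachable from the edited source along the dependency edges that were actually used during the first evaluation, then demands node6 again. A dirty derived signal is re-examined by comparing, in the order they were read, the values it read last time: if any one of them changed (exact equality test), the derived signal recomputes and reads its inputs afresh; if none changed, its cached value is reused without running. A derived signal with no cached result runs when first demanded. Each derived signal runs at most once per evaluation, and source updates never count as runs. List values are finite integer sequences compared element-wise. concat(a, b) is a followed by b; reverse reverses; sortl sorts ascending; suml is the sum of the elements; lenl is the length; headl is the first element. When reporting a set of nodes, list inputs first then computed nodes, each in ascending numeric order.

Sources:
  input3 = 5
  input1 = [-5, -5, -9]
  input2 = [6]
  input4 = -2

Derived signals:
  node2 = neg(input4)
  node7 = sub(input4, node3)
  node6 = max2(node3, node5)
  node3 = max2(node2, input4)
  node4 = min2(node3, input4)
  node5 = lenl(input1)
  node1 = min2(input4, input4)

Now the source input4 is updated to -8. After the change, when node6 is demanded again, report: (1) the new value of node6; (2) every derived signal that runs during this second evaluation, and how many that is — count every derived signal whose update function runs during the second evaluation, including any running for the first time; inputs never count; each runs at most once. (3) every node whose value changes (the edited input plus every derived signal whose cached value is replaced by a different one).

Demanding node6 again yields 8.
3 derived signals run: node2, node3, node6.
The nodes whose values change: input4, node2, node3, node6.

First demand of the output computes:
  node2 = neg(-2) = 2
  node3 = max2(2, -2) = 2
  node5 = lenl([-5, -5, -9]) = 3
  node6 = max2(2, 3) = 3

After the edit, cleaning proceeds:
  node2: a read changed (input4 -2->-8) — executes, giving 8.
  node3: a read changed (node2 2->8; input4 -2->-8) — executes, giving 8.
  node6: a read changed (node3 2->8) — executes, giving 8.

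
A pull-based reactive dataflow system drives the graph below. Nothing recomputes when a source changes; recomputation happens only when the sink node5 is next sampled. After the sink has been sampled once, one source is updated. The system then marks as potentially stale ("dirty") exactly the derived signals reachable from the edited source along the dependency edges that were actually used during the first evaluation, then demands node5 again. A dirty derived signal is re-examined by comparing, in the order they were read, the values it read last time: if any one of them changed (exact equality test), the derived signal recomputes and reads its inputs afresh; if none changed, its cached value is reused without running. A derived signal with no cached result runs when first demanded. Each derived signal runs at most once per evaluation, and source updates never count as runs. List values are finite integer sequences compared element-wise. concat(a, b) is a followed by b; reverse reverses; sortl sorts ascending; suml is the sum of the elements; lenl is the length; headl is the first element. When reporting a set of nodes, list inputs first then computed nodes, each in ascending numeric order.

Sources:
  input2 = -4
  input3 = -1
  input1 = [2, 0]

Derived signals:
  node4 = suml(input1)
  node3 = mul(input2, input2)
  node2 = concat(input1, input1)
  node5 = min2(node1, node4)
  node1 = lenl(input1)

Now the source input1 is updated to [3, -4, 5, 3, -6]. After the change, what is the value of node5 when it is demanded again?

First evaluation (everything demanded from the output):
  node1 = lenl([2, 0]) = 2
  node4 = suml([2, 0]) = 2
  node5 = min2(2, 2) = 2

Propagation after the edit:
  node1: runs — input1 [2, 0]->[3, -4, 5, 3, -6]; result 5.
  node4: runs — input1 [2, 0]->[3, -4, 5, 3, -6]; result 1.
  node5: runs — node1 2->5; node4 2->1; result 1.

New value of node5: 1.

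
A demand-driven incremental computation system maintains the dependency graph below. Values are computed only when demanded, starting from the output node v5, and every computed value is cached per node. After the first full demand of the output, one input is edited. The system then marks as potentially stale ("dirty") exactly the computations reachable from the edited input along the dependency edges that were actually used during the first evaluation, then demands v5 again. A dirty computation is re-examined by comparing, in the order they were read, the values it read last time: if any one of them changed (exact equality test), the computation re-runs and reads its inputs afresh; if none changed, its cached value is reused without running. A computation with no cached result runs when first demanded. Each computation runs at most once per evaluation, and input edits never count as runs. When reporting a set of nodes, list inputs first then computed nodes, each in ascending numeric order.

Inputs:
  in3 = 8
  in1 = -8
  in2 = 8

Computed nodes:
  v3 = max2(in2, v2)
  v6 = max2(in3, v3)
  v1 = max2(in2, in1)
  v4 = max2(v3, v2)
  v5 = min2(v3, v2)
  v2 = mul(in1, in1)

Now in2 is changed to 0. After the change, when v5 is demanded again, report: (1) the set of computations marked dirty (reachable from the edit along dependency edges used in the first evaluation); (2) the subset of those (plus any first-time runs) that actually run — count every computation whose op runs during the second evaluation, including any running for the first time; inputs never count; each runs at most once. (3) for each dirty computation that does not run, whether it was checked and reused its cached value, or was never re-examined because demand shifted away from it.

Marked dirty: v3, v5.
Computations that run: v3 — 1 in total.
Checked but reused from cache: v5.
Key observation: the change is absorbed at v3 — it re-runs but produces the same value, and the output's value is unchanged.

First evaluation (everything demanded from the output):
  v2 = mul(-8, -8) = 64
  v3 = max2(8, 64) = 64
  v5 = min2(64, 64) = 64

Propagation after the edit:
  v3: runs — in2 8->0; result 64 (same value as before).
  v5: checked — values it read are unchanged (v3 unchanged, v2 unchanged); reused cached 64 without running.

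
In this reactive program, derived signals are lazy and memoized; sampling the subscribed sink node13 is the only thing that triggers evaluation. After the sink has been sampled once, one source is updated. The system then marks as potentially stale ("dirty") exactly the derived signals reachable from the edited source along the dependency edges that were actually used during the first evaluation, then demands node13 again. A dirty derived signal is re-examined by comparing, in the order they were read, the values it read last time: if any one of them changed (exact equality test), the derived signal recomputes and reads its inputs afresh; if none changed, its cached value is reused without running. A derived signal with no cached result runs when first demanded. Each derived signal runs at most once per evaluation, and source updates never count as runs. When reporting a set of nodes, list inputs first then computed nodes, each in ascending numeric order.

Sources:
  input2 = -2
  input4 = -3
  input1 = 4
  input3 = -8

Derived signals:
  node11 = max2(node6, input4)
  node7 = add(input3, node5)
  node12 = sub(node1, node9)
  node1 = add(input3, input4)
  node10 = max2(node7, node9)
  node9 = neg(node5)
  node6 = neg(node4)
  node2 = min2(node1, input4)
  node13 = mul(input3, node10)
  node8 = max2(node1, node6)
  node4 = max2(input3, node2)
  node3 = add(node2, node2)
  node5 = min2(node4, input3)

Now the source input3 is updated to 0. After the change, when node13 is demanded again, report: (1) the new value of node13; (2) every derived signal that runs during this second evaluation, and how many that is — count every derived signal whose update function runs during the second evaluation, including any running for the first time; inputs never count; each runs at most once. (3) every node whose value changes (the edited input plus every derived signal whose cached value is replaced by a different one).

Demanding node13 again yields 0.
8 derived signals run: node1, node2, node4, node5, node7, node9, node10, node13.
The nodes whose values change: input3, node1, node2, node4, node5, node7, node9, node10, node13.

First demand of the output computes:
  node1 = add(-8, -3) = -11
  node2 = min2(-11, -3) = -11
  node4 = max2(-8, -11) = -8
  node5 = min2(-8, -8) = -8
  node7 = add(-8, -8) = -16
  node9 = neg(-8) = 8
  node10 = max2(-16, 8) = 8
  node13 = mul(-8, 8) = -64

After the edit, cleaning proceeds:
  node1: a read changed (input3 -8->0) — executes, giving -3.
  node2: a read changed (node1 -11->-3) — executes, giving -3.
  node4: a read changed (input3 -8->0; node2 -11->-3) — executes, giving 0.
  node5: a read changed (node4 -8->0; input3 -8->0) — executes, giving 0.
  node7: a read changed (input3 -8->0; node5 -8->0) — executes, giving 0.
  node9: a read changed (node5 -8->0) — executes, giving 0.
  node10: a read changed (node7 -16->0; node9 8->0) — executes, giving 0.
  node13: a read changed (input3 -8->0; node10 8->0) — executes, giving 0.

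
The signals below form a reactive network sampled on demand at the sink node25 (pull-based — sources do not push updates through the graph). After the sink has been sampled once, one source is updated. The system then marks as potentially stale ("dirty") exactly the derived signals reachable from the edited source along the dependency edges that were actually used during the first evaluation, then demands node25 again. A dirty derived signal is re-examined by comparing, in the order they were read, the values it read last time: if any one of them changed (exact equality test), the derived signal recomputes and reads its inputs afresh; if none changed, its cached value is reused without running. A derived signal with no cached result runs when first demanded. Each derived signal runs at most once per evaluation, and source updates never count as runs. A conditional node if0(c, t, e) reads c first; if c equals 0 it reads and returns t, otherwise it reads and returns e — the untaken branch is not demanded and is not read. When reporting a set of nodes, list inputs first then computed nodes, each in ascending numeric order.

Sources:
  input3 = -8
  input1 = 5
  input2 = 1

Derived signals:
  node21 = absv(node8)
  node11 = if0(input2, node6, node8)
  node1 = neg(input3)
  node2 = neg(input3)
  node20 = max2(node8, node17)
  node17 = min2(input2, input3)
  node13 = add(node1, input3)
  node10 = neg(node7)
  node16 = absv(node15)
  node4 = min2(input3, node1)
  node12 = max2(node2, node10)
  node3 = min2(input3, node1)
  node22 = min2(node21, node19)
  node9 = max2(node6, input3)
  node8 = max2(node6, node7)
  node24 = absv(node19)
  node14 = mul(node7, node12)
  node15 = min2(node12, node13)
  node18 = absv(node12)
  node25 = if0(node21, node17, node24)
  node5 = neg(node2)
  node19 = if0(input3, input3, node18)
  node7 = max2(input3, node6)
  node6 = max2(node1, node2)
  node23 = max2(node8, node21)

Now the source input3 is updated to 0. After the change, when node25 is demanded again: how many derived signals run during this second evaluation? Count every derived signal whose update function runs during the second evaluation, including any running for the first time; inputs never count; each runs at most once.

Run set: node1, node2, node6, node7, node8, node17, node21, node25 (8 run).
The important point: the flipped condition redirects demand; node10, node12, node18, node19, node24 are left stale, never re-checked.

Initial pass — values computed on the first demand:
  node1 = neg(-8) = 8
  node2 = neg(-8) = 8
  node6 = max2(8, 8) = 8
  node7 = max2(-8, 8) = 8
  node8 = max2(8, 8) = 8
  node10 = neg(8) = -8
  node12 = max2(8, -8) = 8
  node18 = absv(8) = 8
  node19 = if0(input3=-8 -> else branch node18) = 8
  node21 = absv(8) = 8
  node24 = absv(8) = 8
  node25 = if0(node21=8 -> else branch node24) = 8

Second demand — change propagation:
  node1: re-runs because input3 -8->0; new result 0.
  node2: re-runs because input3 -8->0; new result 0.
  node6: re-runs because node1 8->0; node2 8->0; new result 0.
  node7: re-runs because input3 -8->0; node6 8->0; new result 0.
  node8: re-runs because node6 8->0; node7 8->0; new result 0.
  node10: dirty yet unreached — the second evaluation never asks for it.
  node12: dirty yet unreached — the second evaluation never asks for it.
  node17: newly demanded (no cache) — executes and yields 0.
  node18: dirty yet unreached — the second evaluation never asks for it.
  node19: dirty yet unreached — the second evaluation never asks for it.
  node21: re-runs because node8 8->0; new result 0.
  node24: dirty yet unreached — the second evaluation never asks for it.
  node25: re-runs because node21 8->0; new result 0.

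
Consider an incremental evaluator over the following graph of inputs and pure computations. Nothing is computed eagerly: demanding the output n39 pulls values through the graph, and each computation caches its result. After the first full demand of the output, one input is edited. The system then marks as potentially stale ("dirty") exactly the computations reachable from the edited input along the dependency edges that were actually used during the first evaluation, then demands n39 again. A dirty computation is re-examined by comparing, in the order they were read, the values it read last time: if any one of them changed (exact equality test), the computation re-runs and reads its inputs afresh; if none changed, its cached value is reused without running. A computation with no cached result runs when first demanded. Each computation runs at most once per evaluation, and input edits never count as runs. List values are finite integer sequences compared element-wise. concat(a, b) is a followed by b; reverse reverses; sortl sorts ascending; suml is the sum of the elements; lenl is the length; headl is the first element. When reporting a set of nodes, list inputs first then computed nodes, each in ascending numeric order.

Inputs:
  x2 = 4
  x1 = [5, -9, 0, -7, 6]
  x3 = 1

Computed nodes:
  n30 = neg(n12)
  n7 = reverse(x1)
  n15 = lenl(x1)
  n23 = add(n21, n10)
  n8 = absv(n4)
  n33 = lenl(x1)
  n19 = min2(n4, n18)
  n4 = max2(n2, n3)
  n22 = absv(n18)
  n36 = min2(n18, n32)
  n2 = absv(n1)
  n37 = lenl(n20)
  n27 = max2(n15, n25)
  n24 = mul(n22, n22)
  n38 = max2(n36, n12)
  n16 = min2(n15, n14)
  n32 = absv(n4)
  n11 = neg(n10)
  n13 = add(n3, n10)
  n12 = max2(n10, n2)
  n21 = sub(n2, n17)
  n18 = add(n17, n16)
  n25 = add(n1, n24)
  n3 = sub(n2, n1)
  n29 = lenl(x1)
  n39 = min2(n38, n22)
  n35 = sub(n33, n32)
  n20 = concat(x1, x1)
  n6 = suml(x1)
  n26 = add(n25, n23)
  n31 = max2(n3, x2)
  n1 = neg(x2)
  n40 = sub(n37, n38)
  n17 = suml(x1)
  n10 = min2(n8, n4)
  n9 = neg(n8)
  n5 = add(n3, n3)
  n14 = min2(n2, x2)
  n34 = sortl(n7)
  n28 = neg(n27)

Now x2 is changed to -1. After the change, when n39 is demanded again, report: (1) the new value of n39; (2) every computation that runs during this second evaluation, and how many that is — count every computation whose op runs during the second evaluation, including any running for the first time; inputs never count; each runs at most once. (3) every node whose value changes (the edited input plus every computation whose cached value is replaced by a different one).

n39 now evaluates to 1.
Run set: n1, n2, n3, n4, n8, n10, n12, n14, n16, n18, n22, n32, n36, n38, n39 (15 run).
Changed values: x2, n1, n2, n3, n4, n8, n10, n12, n14, n16, n18, n22, n32, n36, n38.

Initial pass — values computed on the first demand:
  n1 = neg(4) = -4
  n2 = absv(-4) = 4
  n3 = sub(4, -4) = 8
  n4 = max2(4, 8) = 8
  n8 = absv(8) = 8
  n10 = min2(8, 8) = 8
  n12 = max2(8, 4) = 8
  n14 = min2(4, 4) = 4
  n15 = lenl([5, -9, 0, -7, 6]) = 5
  n16 = min2(5, 4) = 4
  n17 = suml([5, -9, 0, -7, 6]) = -5
  n18 = add(-5, 4) = -1
  n22 = absv(-1) = 1
  n32 = absv(8) = 8
  n36 = min2(-1, 8) = -1
  n38 = max2(-1, 8) = 8
  n39 = min2(8, 1) = 1

Second demand — change propagation:
  n1: re-runs because x2 4->-1; new result 1.
  n2: re-runs because n1 -4->1; new result 1.
  n3: re-runs because n2 4->1; n1 -4->1; new result 0.
  n4: re-runs because n2 4->1; n3 8->0; new result 1.
  n8: re-runs because n4 8->1; new result 1.
  n10: re-runs because n8 8->1; n4 8->1; new result 1.
  n12: re-runs because n10 8->1; n2 4->1; new result 1.
  n14: re-runs because n2 4->1; x2 4->-1; new result -1.
  n16: re-runs because n14 4->-1; new result -1.
  n18: re-runs because n16 4->-1; new result -6.
  n22: re-runs because n18 -1->-6; new result 6.
  n32: re-runs because n4 8->1; new result 1.
  n36: re-runs because n18 -1->-6; n32 8->1; new result -6.
  n38: re-runs because n36 -1->-6; n12 8->1; new result 1.
  n39: re-runs because n38 8->1; n22 1->6; new result 1 (unchanged).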